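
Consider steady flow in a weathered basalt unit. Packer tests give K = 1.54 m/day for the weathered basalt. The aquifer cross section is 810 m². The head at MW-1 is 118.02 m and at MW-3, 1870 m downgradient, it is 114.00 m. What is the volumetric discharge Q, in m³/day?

2.68

Hydraulic gradient i = (118.02 − 114.00) / 1870 = 4.02 / 1870 = 0.002150.
Darcy's law: Q = K · A · i = 1.540 × 810.0 × 0.002150 = 2.682 m³/day.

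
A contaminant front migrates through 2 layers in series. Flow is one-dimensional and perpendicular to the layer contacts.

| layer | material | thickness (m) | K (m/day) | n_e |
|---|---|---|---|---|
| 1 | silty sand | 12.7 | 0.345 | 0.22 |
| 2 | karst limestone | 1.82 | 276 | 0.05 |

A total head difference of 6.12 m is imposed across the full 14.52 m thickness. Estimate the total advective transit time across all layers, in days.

17.4

With flow normal to the layers, continuity requires the same specific discharge q through every layer.
Σ(b_i/K_i) = 12.7/0.345 + 1.82/276 = 36.82 d.
q = Δh / Σ(b_i/K_i) = 6.12 / 36.82 = 0.1662 m/day.
In each layer the seepage velocity is v_i = q/n_i, so the layer transit time is t_i = b_i·n_i / q:
  layer 1 (silty sand): t_1 = 12.7 × 0.22 / 0.1662 = 16.81 d
  layer 2 (karst limestone): t_2 = 1.82 × 0.05 / 0.1662 = 0.5475 d
Total t = Σ t_i = 17.36 days.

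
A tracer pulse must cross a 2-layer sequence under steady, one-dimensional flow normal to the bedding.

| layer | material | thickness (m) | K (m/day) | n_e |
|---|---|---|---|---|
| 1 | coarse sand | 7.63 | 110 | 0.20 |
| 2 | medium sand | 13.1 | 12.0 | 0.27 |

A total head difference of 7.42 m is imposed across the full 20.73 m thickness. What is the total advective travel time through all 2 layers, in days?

0.792

With flow normal to the layers, continuity requires the same specific discharge q through every layer.
Σ(b_i/K_i) = 7.63/110 + 13.1/12.0 = 1.161 d.
q = Δh / Σ(b_i/K_i) = 7.42 / 1.161 = 6.391 m/day.
In each layer the seepage velocity is v_i = q/n_i, so the layer transit time is t_i = b_i·n_i / q:
  layer 1 (coarse sand): t_1 = 7.63 × 0.20 / 6.391 = 0.2388 d
  layer 2 (medium sand): t_2 = 13.1 × 0.27 / 6.391 = 0.5534 d
Total t = Σ t_i = 0.7922 days.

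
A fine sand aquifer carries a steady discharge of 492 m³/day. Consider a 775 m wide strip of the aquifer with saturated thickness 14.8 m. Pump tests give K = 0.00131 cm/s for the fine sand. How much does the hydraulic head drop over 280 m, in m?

10.6

Convert K: 0.00131 cm/s × 864 = 1.132 m/day.
Cross-sectional area A = 775 × 14.8 = 11470 m².
From Q = K·A·i, i = Q / (K·A) = 492 / (1.132 × 11470) = 0.03790.
Head loss Δh = i · L = 0.03790 × 280 = 10.61 m.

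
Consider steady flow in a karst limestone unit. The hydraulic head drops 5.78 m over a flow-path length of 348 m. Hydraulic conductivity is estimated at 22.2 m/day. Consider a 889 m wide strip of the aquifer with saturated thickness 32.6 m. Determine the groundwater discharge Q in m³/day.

10700

Cross-sectional area A = 889 × 32.6 = 28981 m².
Hydraulic gradient i = Δh / L = 5.78 / 348 = 0.01661.
Darcy's law: Q = K · A · i = 22.20 × 28981 × 0.01661 = 10686 m³/day.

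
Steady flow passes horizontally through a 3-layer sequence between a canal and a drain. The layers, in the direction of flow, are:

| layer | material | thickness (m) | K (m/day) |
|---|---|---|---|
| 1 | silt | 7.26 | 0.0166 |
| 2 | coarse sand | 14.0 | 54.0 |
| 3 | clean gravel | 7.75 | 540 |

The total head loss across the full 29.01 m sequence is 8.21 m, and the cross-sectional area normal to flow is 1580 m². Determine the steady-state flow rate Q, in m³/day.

29.6

Flow is perpendicular to layering, so the layers act in series and the equivalent K is the thickness-weighted harmonic mean.
Total thickness L = 7.26 + 14.0 + 7.75 = 29.01 m.
Σ(b_i/K_i) = 7.26/0.0166 + 14.0/54.0 + 7.75/540 = 437.6 d.
K_eq = L / Σ(b_i/K_i) = 29.01 / 437.6 = 0.06629 m/day.
Q = K_eq · A · (Δh/L) = 0.06629 × 1580 × (8.21/29.01) = 29.64 m³/day.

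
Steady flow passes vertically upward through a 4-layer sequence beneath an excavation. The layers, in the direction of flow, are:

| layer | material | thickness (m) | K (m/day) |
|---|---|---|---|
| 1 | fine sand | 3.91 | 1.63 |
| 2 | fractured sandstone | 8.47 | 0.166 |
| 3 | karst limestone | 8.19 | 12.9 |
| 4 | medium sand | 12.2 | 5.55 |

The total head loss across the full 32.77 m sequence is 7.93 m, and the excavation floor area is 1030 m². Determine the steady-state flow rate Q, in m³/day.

145

Flow is perpendicular to layering, so the layers act in series and the equivalent K is the thickness-weighted harmonic mean.
Total thickness L = 3.91 + 8.47 + 8.19 + 12.2 = 32.77 m.
Σ(b_i/K_i) = 3.91/1.63 + 8.47/0.166 + 8.19/12.9 + 12.2/5.55 = 56.26 d.
K_eq = L / Σ(b_i/K_i) = 32.77 / 56.26 = 0.5825 m/day.
Q = K_eq · A · (Δh/L) = 0.5825 × 1030 × (7.93/32.77) = 145.2 m³/day.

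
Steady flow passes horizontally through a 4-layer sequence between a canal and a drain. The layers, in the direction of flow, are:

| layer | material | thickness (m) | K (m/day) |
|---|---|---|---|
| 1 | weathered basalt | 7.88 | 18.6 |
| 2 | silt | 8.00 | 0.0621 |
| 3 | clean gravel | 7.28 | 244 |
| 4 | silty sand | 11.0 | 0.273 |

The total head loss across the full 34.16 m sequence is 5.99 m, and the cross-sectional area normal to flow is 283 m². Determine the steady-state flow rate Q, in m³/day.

10.0

Flow is perpendicular to layering, so the layers act in series and the equivalent K is the thickness-weighted harmonic mean.
Total thickness L = 7.88 + 8.00 + 7.28 + 11.0 = 34.16 m.
Σ(b_i/K_i) = 7.88/18.6 + 8.00/0.0621 + 7.28/244 + 11.0/0.273 = 169.6 d.
K_eq = L / Σ(b_i/K_i) = 34.16 / 169.6 = 0.2014 m/day.
Q = K_eq · A · (Δh/L) = 0.2014 × 283 × (5.99/34.16) = 9.997 m³/day.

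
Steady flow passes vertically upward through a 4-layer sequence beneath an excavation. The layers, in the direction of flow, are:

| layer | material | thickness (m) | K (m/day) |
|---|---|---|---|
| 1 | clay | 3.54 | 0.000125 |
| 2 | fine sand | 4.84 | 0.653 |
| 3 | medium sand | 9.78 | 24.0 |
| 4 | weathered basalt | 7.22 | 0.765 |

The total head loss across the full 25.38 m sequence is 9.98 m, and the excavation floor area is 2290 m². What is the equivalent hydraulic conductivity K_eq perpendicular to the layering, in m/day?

0.000896

Flow is perpendicular to layering, so the layers act in series and the equivalent K is the thickness-weighted harmonic mean.
Total thickness L = 3.54 + 4.84 + 9.78 + 7.22 = 25.38 m.
Σ(b_i/K_i) = 3.54/0.000125 + 4.84/0.653 + 9.78/24.0 + 7.22/0.765 = 28337 d.
K_eq = L / Σ(b_i/K_i) = 25.38 / 28337 = 0.0008956 m/day.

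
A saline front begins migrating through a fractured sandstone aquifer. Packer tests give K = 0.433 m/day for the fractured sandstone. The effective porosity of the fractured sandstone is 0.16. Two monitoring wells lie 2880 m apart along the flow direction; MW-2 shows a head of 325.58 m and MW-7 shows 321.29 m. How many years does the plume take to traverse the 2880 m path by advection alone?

Hydraulic gradient i = (325.58 − 321.29) / 2880 = 4.29 / 2880 = 0.001490.
Darcy flux q = K · i = 0.4330 × 0.001490 = 0.0006450 m/day.
Seepage velocity v = q / n_e = 0.0006450 / 0.16 = 0.004031 m/day.
Travel time t = L / v = 2880 / 0.004031 = 7.144e+05 days = 1956 years.

1960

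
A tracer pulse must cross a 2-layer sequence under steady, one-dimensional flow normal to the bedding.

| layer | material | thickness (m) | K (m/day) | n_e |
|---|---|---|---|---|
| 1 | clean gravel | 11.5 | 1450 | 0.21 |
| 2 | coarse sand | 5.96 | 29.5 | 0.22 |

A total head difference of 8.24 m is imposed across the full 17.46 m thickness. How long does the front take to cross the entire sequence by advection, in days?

With flow normal to the layers, continuity requires the same specific discharge q through every layer.
Σ(b_i/K_i) = 11.5/1450 + 5.96/29.5 = 0.2100 d.
q = Δh / Σ(b_i/K_i) = 8.24 / 0.2100 = 39.24 m/day.
In each layer the seepage velocity is v_i = q/n_i, so the layer transit time is t_i = b_i·n_i / q:
  layer 1 (clean gravel): t_1 = 11.5 × 0.21 / 39.24 = 0.06154 d
  layer 2 (coarse sand): t_2 = 5.96 × 0.22 / 39.24 = 0.03341 d
Total t = Σ t_i = 0.09495 days.

0.0949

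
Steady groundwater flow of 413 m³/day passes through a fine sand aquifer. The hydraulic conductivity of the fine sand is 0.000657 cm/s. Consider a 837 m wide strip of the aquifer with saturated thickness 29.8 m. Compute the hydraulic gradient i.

0.0292

Convert K: 0.000657 cm/s × 864 = 0.5676 m/day.
Cross-sectional area A = 837 × 29.8 = 24943 m².
From Q = K·A·i, i = Q / (K·A) = 413 / (0.5676 × 24943) = 0.02917.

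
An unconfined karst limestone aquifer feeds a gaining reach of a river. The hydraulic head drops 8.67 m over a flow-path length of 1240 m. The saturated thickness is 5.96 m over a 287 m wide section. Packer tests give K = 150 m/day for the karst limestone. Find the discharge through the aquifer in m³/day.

Cross-sectional area A = 287 × 5.96 = 1711 m².
Hydraulic gradient i = Δh / L = 8.67 / 1240 = 0.006992.
Darcy's law: Q = K · A · i = 150.0 × 1711 × 0.006992 = 1794 m³/day.

1790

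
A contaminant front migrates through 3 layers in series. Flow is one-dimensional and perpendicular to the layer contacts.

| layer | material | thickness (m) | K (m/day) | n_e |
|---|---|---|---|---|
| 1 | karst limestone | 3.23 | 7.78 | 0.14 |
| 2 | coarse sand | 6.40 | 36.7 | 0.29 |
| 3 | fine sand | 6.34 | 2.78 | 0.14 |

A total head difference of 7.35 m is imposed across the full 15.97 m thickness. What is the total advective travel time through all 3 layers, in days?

With flow normal to the layers, continuity requires the same specific discharge q through every layer.
Σ(b_i/K_i) = 3.23/7.78 + 6.40/36.7 + 6.34/2.78 = 2.870 d.
q = Δh / Σ(b_i/K_i) = 7.35 / 2.870 = 2.561 m/day.
In each layer the seepage velocity is v_i = q/n_i, so the layer transit time is t_i = b_i·n_i / q:
  layer 1 (karst limestone): t_1 = 3.23 × 0.14 / 2.561 = 0.1766 d
  layer 2 (coarse sand): t_2 = 6.40 × 0.29 / 2.561 = 0.7248 d
  layer 3 (fine sand): t_3 = 6.34 × 0.14 / 2.561 = 0.3466 d
Total t = Σ t_i = 1.248 days.

1.25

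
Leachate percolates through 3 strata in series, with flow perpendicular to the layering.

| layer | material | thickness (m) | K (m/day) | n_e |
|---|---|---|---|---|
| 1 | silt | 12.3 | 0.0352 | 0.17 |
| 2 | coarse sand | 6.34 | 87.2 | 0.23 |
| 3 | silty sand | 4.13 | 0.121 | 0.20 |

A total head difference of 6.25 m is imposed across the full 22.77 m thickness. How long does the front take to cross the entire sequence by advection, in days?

269

With flow normal to the layers, continuity requires the same specific discharge q through every layer.
Σ(b_i/K_i) = 12.3/0.0352 + 6.34/87.2 + 4.13/0.121 = 383.6 d.
q = Δh / Σ(b_i/K_i) = 6.25 / 383.6 = 0.01629 m/day.
In each layer the seepage velocity is v_i = q/n_i, so the layer transit time is t_i = b_i·n_i / q:
  layer 1 (silt): t_1 = 12.3 × 0.17 / 0.01629 = 128.3 d
  layer 2 (coarse sand): t_2 = 6.34 × 0.23 / 0.01629 = 89.51 d
  layer 3 (silty sand): t_3 = 4.13 × 0.20 / 0.01629 = 50.70 d
Total t = Σ t_i = 268.6 days.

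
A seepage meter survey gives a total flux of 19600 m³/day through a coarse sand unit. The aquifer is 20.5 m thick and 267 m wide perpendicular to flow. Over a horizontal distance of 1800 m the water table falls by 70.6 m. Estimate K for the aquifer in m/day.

91.3

Cross-sectional area A = 267 × 20.5 = 5474 m².
Hydraulic gradient i = Δh / L = 70.6 / 1800 = 0.03922.
From Q = K·A·i, K = Q / (A·i) = 19600 / (5474 × 0.03922) = 91.30 m/day.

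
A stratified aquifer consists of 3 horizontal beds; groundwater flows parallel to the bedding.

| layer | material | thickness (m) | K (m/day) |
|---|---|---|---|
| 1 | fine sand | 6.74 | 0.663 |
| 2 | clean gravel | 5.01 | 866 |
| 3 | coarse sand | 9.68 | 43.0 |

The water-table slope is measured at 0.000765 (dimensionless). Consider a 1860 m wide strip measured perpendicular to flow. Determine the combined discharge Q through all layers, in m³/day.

Flow is parallel to layering, so each bed carries its own Darcy discharge and the transmissivities add.
Σ(K_i·b_i) = 0.663×6.74 + 866×5.01 + 43.0×9.68 = 4759 m²/day.
Hydraulic gradient i = 0.000765.
Q = Σ(K_i·b_i) · W · i = 4759 × 1860 × 0.0007650 = 6772 m³/day.

6770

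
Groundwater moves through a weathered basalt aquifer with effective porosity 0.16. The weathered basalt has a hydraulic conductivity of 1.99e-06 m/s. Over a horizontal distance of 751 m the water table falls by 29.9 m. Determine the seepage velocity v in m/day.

0.0428

Convert K: 1.99e-06 m/s × 86400 = 0.1719 m/day.
Hydraulic gradient i = Δh / L = 29.9 / 751 = 0.03981.
Darcy flux q = K · i = 0.1719 × 0.03981 = 0.006845 m/day.
Seepage velocity v = q / n_e = 0.006845 / 0.16 = 0.04278 m/day.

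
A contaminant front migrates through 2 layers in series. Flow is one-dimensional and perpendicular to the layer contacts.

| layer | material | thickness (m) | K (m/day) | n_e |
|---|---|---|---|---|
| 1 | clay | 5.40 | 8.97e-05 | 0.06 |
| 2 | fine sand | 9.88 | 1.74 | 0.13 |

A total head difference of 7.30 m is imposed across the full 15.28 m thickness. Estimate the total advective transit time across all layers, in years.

36.3

With flow normal to the layers, continuity requires the same specific discharge q through every layer.
Σ(b_i/K_i) = 5.40/8.97e-05 + 9.88/1.74 = 60206 d.
q = Δh / Σ(b_i/K_i) = 7.30 / 60206 = 0.0001212 m/day.
In each layer the seepage velocity is v_i = q/n_i, so the layer transit time is t_i = b_i·n_i / q:
  layer 1 (clay): t_1 = 5.40 × 0.06 / 0.0001212 = 2672 d
  layer 2 (fine sand): t_2 = 9.88 × 0.13 / 0.0001212 = 10593 d
Total t = Σ t_i = 13265 days = 36.32 years.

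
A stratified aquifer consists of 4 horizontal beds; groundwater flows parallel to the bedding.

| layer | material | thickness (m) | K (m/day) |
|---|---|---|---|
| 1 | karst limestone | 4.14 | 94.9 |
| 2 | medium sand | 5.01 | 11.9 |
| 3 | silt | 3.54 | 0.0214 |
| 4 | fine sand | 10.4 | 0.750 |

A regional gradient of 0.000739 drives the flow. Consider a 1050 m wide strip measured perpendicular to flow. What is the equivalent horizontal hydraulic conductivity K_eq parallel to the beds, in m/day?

Flow is parallel to layering, so each bed carries its own Darcy discharge and the transmissivities add.
Σ(K_i·b_i) = 94.9×4.14 + 11.9×5.01 + 0.0214×3.54 + 0.750×10.4 = 460.4 m²/day.
Total thickness b = 23.09 m, so K_eq = Σ(K_i·b_i)/b = 19.94 m/day.

19.9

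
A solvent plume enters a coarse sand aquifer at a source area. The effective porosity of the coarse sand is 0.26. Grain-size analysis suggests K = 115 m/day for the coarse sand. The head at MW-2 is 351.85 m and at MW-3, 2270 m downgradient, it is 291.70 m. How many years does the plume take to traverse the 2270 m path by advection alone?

0.530

Hydraulic gradient i = (351.85 − 291.70) / 2270 = 60.15 / 2270 = 0.02650.
Darcy flux q = K · i = 115.0 × 0.02650 = 3.047 m/day.
Seepage velocity v = q / n_e = 3.047 / 0.26 = 11.72 m/day.
Travel time t = L / v = 2270 / 11.72 = 193.7 days = 0.5303 years.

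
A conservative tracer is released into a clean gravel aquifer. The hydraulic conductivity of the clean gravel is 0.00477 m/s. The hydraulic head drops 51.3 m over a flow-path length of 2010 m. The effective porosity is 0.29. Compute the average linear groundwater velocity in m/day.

Convert K: 0.00477 m/s × 86400 = 412.1 m/day.
Hydraulic gradient i = Δh / L = 51.3 / 2010 = 0.02552.
Darcy flux q = K · i = 412.1 × 0.02552 = 10.52 m/day.
Seepage velocity v = q / n_e = 10.52 / 0.29 = 36.27 m/day.

36.3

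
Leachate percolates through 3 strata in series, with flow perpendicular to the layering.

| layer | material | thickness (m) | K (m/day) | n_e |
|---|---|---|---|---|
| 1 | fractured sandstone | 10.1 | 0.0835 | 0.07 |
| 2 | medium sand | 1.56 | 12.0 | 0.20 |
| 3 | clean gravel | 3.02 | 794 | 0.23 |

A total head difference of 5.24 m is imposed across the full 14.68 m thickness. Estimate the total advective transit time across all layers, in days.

39.6

With flow normal to the layers, continuity requires the same specific discharge q through every layer.
Σ(b_i/K_i) = 10.1/0.0835 + 1.56/12.0 + 3.02/794 = 121.1 d.
q = Δh / Σ(b_i/K_i) = 5.24 / 121.1 = 0.04327 m/day.
In each layer the seepage velocity is v_i = q/n_i, so the layer transit time is t_i = b_i·n_i / q:
  layer 1 (fractured sandstone): t_1 = 10.1 × 0.07 / 0.04327 = 16.34 d
  layer 2 (medium sand): t_2 = 1.56 × 0.20 / 0.04327 = 7.210 d
  layer 3 (clean gravel): t_3 = 3.02 × 0.23 / 0.04327 = 16.05 d
Total t = Σ t_i = 39.60 days.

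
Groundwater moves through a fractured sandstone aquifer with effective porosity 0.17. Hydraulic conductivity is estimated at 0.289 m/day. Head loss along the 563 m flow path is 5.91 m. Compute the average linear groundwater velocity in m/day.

Hydraulic gradient i = Δh / L = 5.91 / 563 = 0.01050.
Darcy flux q = K · i = 0.2890 × 0.01050 = 0.003034 m/day.
Seepage velocity v = q / n_e = 0.003034 / 0.17 = 0.01785 m/day.

0.0178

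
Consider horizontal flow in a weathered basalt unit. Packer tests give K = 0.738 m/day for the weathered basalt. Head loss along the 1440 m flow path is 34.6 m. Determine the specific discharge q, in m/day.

0.0177

Hydraulic gradient i = Δh / L = 34.6 / 1440 = 0.02403.
Specific discharge q = K · i = 0.7380 × 0.02403 = 0.01773 m/day.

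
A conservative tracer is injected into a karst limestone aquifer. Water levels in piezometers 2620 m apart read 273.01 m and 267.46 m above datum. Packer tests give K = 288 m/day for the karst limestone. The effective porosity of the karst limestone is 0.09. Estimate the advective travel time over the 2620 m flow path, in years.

Hydraulic gradient i = (273.01 − 267.46) / 2620 = 5.55 / 2620 = 0.002118.
Darcy flux q = K · i = 288.0 × 0.002118 = 0.6101 m/day.
Seepage velocity v = q / n_e = 0.6101 / 0.09 = 6.779 m/day.
Travel time t = L / v = 2620 / 6.779 = 386.5 days = 1.058 years.

1.06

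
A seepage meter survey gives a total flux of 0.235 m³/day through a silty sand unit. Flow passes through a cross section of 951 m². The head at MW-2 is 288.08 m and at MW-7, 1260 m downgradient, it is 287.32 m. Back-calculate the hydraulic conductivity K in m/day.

Hydraulic gradient i = (288.08 − 287.32) / 1260 = 0.76 / 1260 = 0.0006032.
From Q = K·A·i, K = Q / (A·i) = 0.235 / (951.0 × 0.0006032) = 0.4097 m/day.

0.410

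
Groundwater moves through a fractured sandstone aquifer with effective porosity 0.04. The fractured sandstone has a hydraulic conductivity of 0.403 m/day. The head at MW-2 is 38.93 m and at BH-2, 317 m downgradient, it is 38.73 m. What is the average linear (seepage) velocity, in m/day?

Hydraulic gradient i = (38.93 − 38.73) / 317 = 0.2 / 317 = 0.0006309.
Darcy flux q = K · i = 0.4030 × 0.0006309 = 0.0002543 m/day.
Seepage velocity v = q / n_e = 0.0002543 / 0.04 = 0.006356 m/day.

0.00636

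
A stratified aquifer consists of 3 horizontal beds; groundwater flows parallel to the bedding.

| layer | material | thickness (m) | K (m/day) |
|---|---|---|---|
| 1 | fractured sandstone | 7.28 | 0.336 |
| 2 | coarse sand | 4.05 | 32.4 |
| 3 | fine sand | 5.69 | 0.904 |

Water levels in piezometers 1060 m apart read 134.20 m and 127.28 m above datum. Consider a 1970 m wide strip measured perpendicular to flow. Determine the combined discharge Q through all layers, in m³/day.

1790

Flow is parallel to layering, so each bed carries its own Darcy discharge and the transmissivities add.
Σ(K_i·b_i) = 0.336×7.28 + 32.4×4.05 + 0.904×5.69 = 138.8 m²/day.
Hydraulic gradient i = (134.20 − 127.28) / 1060 = 6.92 / 1060 = 0.006528.
Q = Σ(K_i·b_i) · W · i = 138.8 × 1970 × 0.006528 = 1785 m³/day.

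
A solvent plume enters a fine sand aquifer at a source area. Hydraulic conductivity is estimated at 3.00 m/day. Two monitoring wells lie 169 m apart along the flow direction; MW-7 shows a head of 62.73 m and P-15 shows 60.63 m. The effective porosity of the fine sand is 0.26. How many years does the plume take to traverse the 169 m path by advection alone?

Hydraulic gradient i = (62.73 − 60.63) / 169 = 2.1 / 169 = 0.01243.
Darcy flux q = K · i = 3.000 × 0.01243 = 0.03728 m/day.
Seepage velocity v = q / n_e = 0.03728 / 0.26 = 0.1434 m/day.
Travel time t = L / v = 169 / 0.1434 = 1179 days = 3.227 years.

3.23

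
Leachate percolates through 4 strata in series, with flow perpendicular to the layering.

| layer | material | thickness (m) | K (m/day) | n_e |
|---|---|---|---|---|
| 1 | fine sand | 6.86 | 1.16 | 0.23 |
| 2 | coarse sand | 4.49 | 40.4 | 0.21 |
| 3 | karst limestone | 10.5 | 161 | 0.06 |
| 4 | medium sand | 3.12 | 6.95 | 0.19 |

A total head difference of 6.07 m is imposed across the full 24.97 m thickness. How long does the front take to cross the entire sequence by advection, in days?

With flow normal to the layers, continuity requires the same specific discharge q through every layer.
Σ(b_i/K_i) = 6.86/1.16 + 4.49/40.4 + 10.5/161 + 3.12/6.95 = 6.539 d.
q = Δh / Σ(b_i/K_i) = 6.07 / 6.539 = 0.9283 m/day.
In each layer the seepage velocity is v_i = q/n_i, so the layer transit time is t_i = b_i·n_i / q:
  layer 1 (fine sand): t_1 = 6.86 × 0.23 / 0.9283 = 1.700 d
  layer 2 (coarse sand): t_2 = 4.49 × 0.21 / 0.9283 = 1.016 d
  layer 3 (karst limestone): t_3 = 10.5 × 0.06 / 0.9283 = 0.6787 d
  layer 4 (medium sand): t_4 = 3.12 × 0.19 / 0.9283 = 0.6386 d
Total t = Σ t_i = 4.033 days.

4.03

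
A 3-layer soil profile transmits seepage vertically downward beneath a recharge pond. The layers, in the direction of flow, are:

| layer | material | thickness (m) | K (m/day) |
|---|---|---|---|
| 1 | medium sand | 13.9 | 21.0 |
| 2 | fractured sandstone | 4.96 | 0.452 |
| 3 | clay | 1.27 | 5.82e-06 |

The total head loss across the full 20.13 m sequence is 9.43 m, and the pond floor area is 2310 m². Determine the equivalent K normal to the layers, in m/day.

Flow is perpendicular to layering, so the layers act in series and the equivalent K is the thickness-weighted harmonic mean.
Total thickness L = 13.9 + 4.96 + 1.27 = 20.13 m.
Σ(b_i/K_i) = 13.9/21.0 + 4.96/0.452 + 1.27/5.82e-06 = 2.182e+05 d.
K_eq = L / Σ(b_i/K_i) = 20.13 / 2.182e+05 = 9.224e-05 m/day.

9.22e-05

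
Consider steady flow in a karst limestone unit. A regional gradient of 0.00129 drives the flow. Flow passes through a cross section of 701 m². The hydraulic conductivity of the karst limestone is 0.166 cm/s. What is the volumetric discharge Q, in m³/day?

130

Convert K: 0.166 cm/s × 864 = 143.4 m/day.
Hydraulic gradient i = 0.00129.
Darcy's law: Q = K · A · i = 143.4 × 701.0 × 0.001290 = 129.7 m³/day.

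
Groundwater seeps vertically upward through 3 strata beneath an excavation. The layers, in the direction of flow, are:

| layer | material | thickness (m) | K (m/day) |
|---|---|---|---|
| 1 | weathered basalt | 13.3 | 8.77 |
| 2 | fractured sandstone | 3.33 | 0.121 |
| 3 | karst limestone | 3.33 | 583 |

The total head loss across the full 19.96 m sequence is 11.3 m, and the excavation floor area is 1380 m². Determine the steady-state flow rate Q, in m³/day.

Flow is perpendicular to layering, so the layers act in series and the equivalent K is the thickness-weighted harmonic mean.
Total thickness L = 13.3 + 3.33 + 3.33 = 19.96 m.
Σ(b_i/K_i) = 13.3/8.77 + 3.33/0.121 + 3.33/583 = 29.04 d.
K_eq = L / Σ(b_i/K_i) = 19.96 / 29.04 = 0.6873 m/day.
Q = K_eq · A · (Δh/L) = 0.6873 × 1380 × (11.3/19.96) = 536.9 m³/day.

537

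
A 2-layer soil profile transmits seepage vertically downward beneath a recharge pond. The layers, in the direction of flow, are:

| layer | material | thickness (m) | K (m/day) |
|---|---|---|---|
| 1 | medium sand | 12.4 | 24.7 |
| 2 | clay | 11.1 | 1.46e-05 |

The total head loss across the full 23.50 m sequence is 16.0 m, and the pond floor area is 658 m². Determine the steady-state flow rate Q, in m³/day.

Flow is perpendicular to layering, so the layers act in series and the equivalent K is the thickness-weighted harmonic mean.
Total thickness L = 12.4 + 11.1 = 23.50 m.
Σ(b_i/K_i) = 12.4/24.7 + 11.1/1.46e-05 = 7.603e+05 d.
K_eq = L / Σ(b_i/K_i) = 23.50 / 7.603e+05 = 3.091e-05 m/day.
Q = K_eq · A · (Δh/L) = 3.091e-05 × 658 × (16.0/23.50) = 0.01385 m³/day.

0.0138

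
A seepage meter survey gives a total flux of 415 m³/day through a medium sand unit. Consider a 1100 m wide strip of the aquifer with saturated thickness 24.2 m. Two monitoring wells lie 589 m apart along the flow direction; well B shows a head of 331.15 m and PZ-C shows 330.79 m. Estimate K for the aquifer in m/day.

25.5

Cross-sectional area A = 1100 × 24.2 = 26620 m².
Hydraulic gradient i = (331.15 − 330.79) / 589 = 0.36 / 589 = 0.0006112.
From Q = K·A·i, K = Q / (A·i) = 415 / (26620 × 0.0006112) = 25.51 m/day.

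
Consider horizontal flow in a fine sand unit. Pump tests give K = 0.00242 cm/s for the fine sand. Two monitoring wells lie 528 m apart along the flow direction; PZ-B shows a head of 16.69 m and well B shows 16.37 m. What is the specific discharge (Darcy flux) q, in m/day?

Convert K: 0.00242 cm/s × 864 = 2.091 m/day.
Hydraulic gradient i = (16.69 − 16.37) / 528 = 0.32 / 528 = 0.0006061.
Specific discharge q = K · i = 2.091 × 0.0006061 = 0.001267 m/day.

0.00127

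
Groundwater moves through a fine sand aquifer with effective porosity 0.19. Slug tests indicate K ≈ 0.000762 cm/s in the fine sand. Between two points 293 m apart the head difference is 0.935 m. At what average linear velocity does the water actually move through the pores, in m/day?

Convert K: 0.000762 cm/s × 864 = 0.6584 m/day.
Hydraulic gradient i = Δh / L = 0.935 / 293 = 0.003191.
Darcy flux q = K · i = 0.6584 × 0.003191 = 0.002101 m/day.
Seepage velocity v = q / n_e = 0.002101 / 0.19 = 0.01106 m/day.

0.0111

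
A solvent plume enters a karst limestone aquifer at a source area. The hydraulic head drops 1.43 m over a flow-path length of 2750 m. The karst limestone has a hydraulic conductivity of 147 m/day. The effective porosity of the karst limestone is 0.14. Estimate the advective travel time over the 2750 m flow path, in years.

Hydraulic gradient i = Δh / L = 1.43 / 2750 = 0.0005200.
Darcy flux q = K · i = 147.0 × 0.0005200 = 0.07644 m/day.
Seepage velocity v = q / n_e = 0.07644 / 0.14 = 0.5460 m/day.
Travel time t = L / v = 2750 / 0.5460 = 5037 days = 13.79 years.

13.8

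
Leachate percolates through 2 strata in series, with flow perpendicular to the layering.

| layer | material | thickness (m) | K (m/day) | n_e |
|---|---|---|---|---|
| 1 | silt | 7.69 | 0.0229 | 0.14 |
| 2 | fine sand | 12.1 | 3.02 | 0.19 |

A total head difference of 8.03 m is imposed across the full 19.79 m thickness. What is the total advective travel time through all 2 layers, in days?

143

With flow normal to the layers, continuity requires the same specific discharge q through every layer.
Σ(b_i/K_i) = 7.69/0.0229 + 12.1/3.02 = 339.8 d.
q = Δh / Σ(b_i/K_i) = 8.03 / 339.8 = 0.02363 m/day.
In each layer the seepage velocity is v_i = q/n_i, so the layer transit time is t_i = b_i·n_i / q:
  layer 1 (silt): t_1 = 7.69 × 0.14 / 0.02363 = 45.56 d
  layer 2 (fine sand): t_2 = 12.1 × 0.19 / 0.02363 = 97.29 d
Total t = Σ t_i = 142.8 days.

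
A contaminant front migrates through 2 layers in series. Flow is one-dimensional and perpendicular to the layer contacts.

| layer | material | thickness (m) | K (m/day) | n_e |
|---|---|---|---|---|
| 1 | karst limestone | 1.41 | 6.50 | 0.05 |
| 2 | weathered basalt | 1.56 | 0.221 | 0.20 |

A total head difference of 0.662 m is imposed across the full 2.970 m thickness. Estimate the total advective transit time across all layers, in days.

4.20

With flow normal to the layers, continuity requires the same specific discharge q through every layer.
Σ(b_i/K_i) = 1.41/6.50 + 1.56/0.221 = 7.276 d.
q = Δh / Σ(b_i/K_i) = 0.662 / 7.276 = 0.09099 m/day.
In each layer the seepage velocity is v_i = q/n_i, so the layer transit time is t_i = b_i·n_i / q:
  layer 1 (karst limestone): t_1 = 1.41 × 0.05 / 0.09099 = 0.7748 d
  layer 2 (weathered basalt): t_2 = 1.56 × 0.20 / 0.09099 = 3.429 d
Total t = Σ t_i = 4.204 days.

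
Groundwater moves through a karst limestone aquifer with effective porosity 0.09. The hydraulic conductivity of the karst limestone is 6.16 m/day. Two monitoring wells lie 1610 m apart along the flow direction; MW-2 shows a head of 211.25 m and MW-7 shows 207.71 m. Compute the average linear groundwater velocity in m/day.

0.150

Hydraulic gradient i = (211.25 − 207.71) / 1610 = 3.54 / 1610 = 0.002199.
Darcy flux q = K · i = 6.160 × 0.002199 = 0.01354 m/day.
Seepage velocity v = q / n_e = 0.01354 / 0.09 = 0.1505 m/day.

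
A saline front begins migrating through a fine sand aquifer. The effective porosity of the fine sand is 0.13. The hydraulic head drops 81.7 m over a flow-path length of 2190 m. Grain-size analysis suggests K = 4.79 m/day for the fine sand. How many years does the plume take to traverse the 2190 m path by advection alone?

4.36

Hydraulic gradient i = Δh / L = 81.7 / 2190 = 0.03731.
Darcy flux q = K · i = 4.790 × 0.03731 = 0.1787 m/day.
Seepage velocity v = q / n_e = 0.1787 / 0.13 = 1.375 m/day.
Travel time t = L / v = 2190 / 1.375 = 1593 days = 4.362 years.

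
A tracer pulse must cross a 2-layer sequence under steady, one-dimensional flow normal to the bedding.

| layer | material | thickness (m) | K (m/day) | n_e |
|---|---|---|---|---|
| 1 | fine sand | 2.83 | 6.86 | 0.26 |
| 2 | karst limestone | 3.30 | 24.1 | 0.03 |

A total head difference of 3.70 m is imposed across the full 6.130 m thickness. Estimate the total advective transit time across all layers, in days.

With flow normal to the layers, continuity requires the same specific discharge q through every layer.
Σ(b_i/K_i) = 2.83/6.86 + 3.30/24.1 = 0.5495 d.
q = Δh / Σ(b_i/K_i) = 3.70 / 0.5495 = 6.734 m/day.
In each layer the seepage velocity is v_i = q/n_i, so the layer transit time is t_i = b_i·n_i / q:
  layer 1 (fine sand): t_1 = 2.83 × 0.26 / 6.734 = 0.1093 d
  layer 2 (karst limestone): t_2 = 3.30 × 0.03 / 6.734 = 0.01470 d
Total t = Σ t_i = 0.1240 days.

0.124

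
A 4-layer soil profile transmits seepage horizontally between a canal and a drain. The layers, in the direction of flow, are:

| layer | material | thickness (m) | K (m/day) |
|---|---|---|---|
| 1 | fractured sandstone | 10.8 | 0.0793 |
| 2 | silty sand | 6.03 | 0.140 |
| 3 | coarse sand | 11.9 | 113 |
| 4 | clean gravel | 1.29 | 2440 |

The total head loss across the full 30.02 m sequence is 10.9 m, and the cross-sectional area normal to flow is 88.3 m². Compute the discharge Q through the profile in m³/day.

Flow is perpendicular to layering, so the layers act in series and the equivalent K is the thickness-weighted harmonic mean.
Total thickness L = 10.8 + 6.03 + 11.9 + 1.29 = 30.02 m.
Σ(b_i/K_i) = 10.8/0.0793 + 6.03/0.140 + 11.9/113 + 1.29/2440 = 179.4 d.
K_eq = L / Σ(b_i/K_i) = 30.02 / 179.4 = 0.1674 m/day.
Q = K_eq · A · (Δh/L) = 0.1674 × 88.3 × (10.9/30.02) = 5.366 m³/day.

5.37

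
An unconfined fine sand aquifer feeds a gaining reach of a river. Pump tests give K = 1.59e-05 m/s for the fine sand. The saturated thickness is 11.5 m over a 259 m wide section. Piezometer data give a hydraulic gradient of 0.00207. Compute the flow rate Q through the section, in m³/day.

Convert K: 1.59e-05 m/s × 86400 = 1.374 m/day.
Cross-sectional area A = 259 × 11.5 = 2978 m².
Hydraulic gradient i = 0.00207.
Darcy's law: Q = K · A · i = 1.374 × 2978 × 0.002070 = 8.470 m³/day.

8.47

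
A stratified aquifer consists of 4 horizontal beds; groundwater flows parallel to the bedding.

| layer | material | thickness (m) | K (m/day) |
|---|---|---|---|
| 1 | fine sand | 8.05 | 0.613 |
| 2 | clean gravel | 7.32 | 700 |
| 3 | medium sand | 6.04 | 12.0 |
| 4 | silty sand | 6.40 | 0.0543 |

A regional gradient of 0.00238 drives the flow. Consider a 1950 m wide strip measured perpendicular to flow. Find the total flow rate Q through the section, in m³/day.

24100

Flow is parallel to layering, so each bed carries its own Darcy discharge and the transmissivities add.
Σ(K_i·b_i) = 0.613×8.05 + 700×7.32 + 12.0×6.04 + 0.0543×6.40 = 5202 m²/day.
Hydraulic gradient i = 0.00238.
Q = Σ(K_i·b_i) · W · i = 5202 × 1950 × 0.002380 = 24141 m³/day.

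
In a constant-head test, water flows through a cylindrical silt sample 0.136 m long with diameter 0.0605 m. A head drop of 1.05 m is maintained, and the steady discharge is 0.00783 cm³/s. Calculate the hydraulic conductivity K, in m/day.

Cross-sectional area A = π·(d/2)² = π × (0.0605/2)² = 0.002875 m².
Convert discharge: 0.00783 cm³/s = 7.830e-09 m³/s.
Darcy's law rearranged: K = Q·L / (A·Δh) = 7.830e-09 × 0.136 / (0.002875 × 1.05) = 3.528e-07 m/s = 0.03048 m/day.

0.0305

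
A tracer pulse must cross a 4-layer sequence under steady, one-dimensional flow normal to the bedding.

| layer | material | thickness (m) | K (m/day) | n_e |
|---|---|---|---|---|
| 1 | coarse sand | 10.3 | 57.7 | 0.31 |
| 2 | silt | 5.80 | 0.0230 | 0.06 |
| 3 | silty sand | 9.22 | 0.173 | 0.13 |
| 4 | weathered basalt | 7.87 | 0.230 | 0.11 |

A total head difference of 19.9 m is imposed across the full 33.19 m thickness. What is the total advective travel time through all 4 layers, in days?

95.7

With flow normal to the layers, continuity requires the same specific discharge q through every layer.
Σ(b_i/K_i) = 10.3/57.7 + 5.80/0.0230 + 9.22/0.173 + 7.87/0.230 = 339.9 d.
q = Δh / Σ(b_i/K_i) = 19.9 / 339.9 = 0.05855 m/day.
In each layer the seepage velocity is v_i = q/n_i, so the layer transit time is t_i = b_i·n_i / q:
  layer 1 (coarse sand): t_1 = 10.3 × 0.31 / 0.05855 = 54.53 d
  layer 2 (silt): t_2 = 5.80 × 0.06 / 0.05855 = 5.943 d
  layer 3 (silty sand): t_3 = 9.22 × 0.13 / 0.05855 = 20.47 d
  layer 4 (weathered basalt): t_4 = 7.87 × 0.11 / 0.05855 = 14.78 d
Total t = Σ t_i = 95.73 days.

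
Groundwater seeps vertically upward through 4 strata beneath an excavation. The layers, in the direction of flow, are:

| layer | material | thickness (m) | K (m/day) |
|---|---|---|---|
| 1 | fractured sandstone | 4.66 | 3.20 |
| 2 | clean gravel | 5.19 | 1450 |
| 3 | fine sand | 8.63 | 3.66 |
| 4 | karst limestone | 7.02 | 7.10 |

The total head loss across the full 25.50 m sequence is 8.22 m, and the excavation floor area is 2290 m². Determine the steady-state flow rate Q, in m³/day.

Flow is perpendicular to layering, so the layers act in series and the equivalent K is the thickness-weighted harmonic mean.
Total thickness L = 4.66 + 5.19 + 8.63 + 7.02 = 25.50 m.
Σ(b_i/K_i) = 4.66/3.20 + 5.19/1450 + 8.63/3.66 + 7.02/7.10 = 4.806 d.
K_eq = L / Σ(b_i/K_i) = 25.50 / 4.806 = 5.305 m/day.
Q = K_eq · A · (Δh/L) = 5.305 × 2290 × (8.22/25.50) = 3916 m³/day.

3920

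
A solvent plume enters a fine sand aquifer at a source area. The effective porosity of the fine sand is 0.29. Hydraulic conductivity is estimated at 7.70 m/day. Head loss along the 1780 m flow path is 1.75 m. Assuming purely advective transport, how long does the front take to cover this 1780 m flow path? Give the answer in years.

187

Hydraulic gradient i = Δh / L = 1.75 / 1780 = 0.0009831.
Darcy flux q = K · i = 7.700 × 0.0009831 = 0.007570 m/day.
Seepage velocity v = q / n_e = 0.007570 / 0.29 = 0.02610 m/day.
Travel time t = L / v = 1780 / 0.02610 = 68188 days = 186.7 years.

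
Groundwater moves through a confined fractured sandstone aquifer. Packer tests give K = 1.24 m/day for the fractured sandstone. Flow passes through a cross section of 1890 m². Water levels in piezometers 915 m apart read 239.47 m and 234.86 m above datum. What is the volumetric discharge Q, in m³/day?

11.8

Hydraulic gradient i = (239.47 − 234.86) / 915 = 4.61 / 915 = 0.005038.
Darcy's law: Q = K · A · i = 1.240 × 1890 × 0.005038 = 11.81 m³/day.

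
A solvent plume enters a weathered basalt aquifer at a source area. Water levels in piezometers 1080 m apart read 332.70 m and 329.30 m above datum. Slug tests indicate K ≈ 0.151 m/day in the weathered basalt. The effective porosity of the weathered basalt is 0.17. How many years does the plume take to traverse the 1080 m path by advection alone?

1060

Hydraulic gradient i = (332.70 − 329.30) / 1080 = 3.4 / 1080 = 0.003148.
Darcy flux q = K · i = 0.1510 × 0.003148 = 0.0004754 m/day.
Seepage velocity v = q / n_e = 0.0004754 / 0.17 = 0.002796 m/day.
Travel time t = L / v = 1080 / 0.002796 = 3.862e+05 days = 1057 years.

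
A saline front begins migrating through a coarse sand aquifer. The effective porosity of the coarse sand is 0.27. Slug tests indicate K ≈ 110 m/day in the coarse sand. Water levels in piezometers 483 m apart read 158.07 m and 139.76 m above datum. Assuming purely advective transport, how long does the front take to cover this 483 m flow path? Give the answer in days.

31.3

Hydraulic gradient i = (158.07 − 139.76) / 483 = 18.31 / 483 = 0.03791.
Darcy flux q = K · i = 110.0 × 0.03791 = 4.170 m/day.
Seepage velocity v = q / n_e = 4.170 / 0.27 = 15.44 m/day.
Travel time t = L / v = 483 / 15.44 = 31.27 days.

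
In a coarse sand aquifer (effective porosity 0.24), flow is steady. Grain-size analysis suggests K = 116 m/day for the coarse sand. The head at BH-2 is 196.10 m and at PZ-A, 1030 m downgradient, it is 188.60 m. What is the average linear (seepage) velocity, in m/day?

Hydraulic gradient i = (196.10 − 188.60) / 1030 = 7.5 / 1030 = 0.007282.
Darcy flux q = K · i = 116.0 × 0.007282 = 0.8447 m/day.
Seepage velocity v = q / n_e = 0.8447 / 0.24 = 3.519 m/day.

3.52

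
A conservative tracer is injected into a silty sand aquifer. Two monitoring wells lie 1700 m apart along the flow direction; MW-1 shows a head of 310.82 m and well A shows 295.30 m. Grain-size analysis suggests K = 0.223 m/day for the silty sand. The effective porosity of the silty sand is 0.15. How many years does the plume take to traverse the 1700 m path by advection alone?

Hydraulic gradient i = (310.82 − 295.30) / 1700 = 15.52 / 1700 = 0.009129.
Darcy flux q = K · i = 0.2230 × 0.009129 = 0.002036 m/day.
Seepage velocity v = q / n_e = 0.002036 / 0.15 = 0.01357 m/day.
Travel time t = L / v = 1700 / 0.01357 = 1.253e+05 days = 342.9 years.

343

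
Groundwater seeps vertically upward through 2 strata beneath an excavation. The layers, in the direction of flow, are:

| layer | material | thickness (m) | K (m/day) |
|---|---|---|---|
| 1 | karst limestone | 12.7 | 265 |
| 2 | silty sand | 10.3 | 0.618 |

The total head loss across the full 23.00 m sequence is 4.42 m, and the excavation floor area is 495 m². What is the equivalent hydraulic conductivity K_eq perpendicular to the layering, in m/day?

1.38

Flow is perpendicular to layering, so the layers act in series and the equivalent K is the thickness-weighted harmonic mean.
Total thickness L = 12.7 + 10.3 = 23.00 m.
Σ(b_i/K_i) = 12.7/265 + 10.3/0.618 = 16.71 d.
K_eq = L / Σ(b_i/K_i) = 23.00 / 16.71 = 1.376 m/day.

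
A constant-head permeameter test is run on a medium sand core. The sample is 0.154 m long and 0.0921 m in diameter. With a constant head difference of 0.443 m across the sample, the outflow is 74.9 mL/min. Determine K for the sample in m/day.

5.63

Cross-sectional area A = π·(d/2)² = π × (0.0921/2)² = 0.006662 m².
Convert discharge: 74.9 mL/min = 1.248e-06 m³/s.
Darcy's law rearranged: K = Q·L / (A·Δh) = 1.248e-06 × 0.154 / (0.006662 × 0.443) = 6.514e-05 m/s = 5.628 m/day.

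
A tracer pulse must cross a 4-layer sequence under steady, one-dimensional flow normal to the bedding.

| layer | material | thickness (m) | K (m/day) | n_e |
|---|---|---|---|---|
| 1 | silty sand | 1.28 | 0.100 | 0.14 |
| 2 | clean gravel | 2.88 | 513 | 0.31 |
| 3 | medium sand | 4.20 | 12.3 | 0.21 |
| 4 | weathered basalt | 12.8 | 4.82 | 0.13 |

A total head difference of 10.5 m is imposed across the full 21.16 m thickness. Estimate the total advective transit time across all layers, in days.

With flow normal to the layers, continuity requires the same specific discharge q through every layer.
Σ(b_i/K_i) = 1.28/0.100 + 2.88/513 + 4.20/12.3 + 12.8/4.82 = 15.80 d.
q = Δh / Σ(b_i/K_i) = 10.5 / 15.80 = 0.6644 m/day.
In each layer the seepage velocity is v_i = q/n_i, so the layer transit time is t_i = b_i·n_i / q:
  layer 1 (silty sand): t_1 = 1.28 × 0.14 / 0.6644 = 0.2697 d
  layer 2 (clean gravel): t_2 = 2.88 × 0.31 / 0.6644 = 1.344 d
  layer 3 (medium sand): t_3 = 4.20 × 0.21 / 0.6644 = 1.327 d
  layer 4 (weathered basalt): t_4 = 12.8 × 0.13 / 0.6644 = 2.504 d
Total t = Σ t_i = 5.445 days.

5.45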